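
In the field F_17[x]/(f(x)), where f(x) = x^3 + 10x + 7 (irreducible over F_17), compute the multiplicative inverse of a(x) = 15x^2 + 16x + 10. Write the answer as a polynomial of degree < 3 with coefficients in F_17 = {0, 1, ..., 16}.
a(x)^(-1) ≡ 8x^2 + 6x + 15 (mod f(x))

Since f is irreducible over F_17, F_17[x]/(f) is a field and a(x) ≠ 0 has an inverse. Apply the extended Euclidean algorithm to f(x) and a(x) in F_17[x]: f(x) = (8x + 13)·a(x) + (11x + 13);  a(x) = (6x + 16)·(11x + 13) + (6). The last nonzero remainder is the constant 6 = gcd(f, a) in F_17. Back-substituting through the division chain expresses 6 = s(x)·a(x) + t(x)·f(x) with s(x) ≡ 14x^2 + 2x + 5 (mod f), so (14x^2 + 2x + 5)·a(x) ≡ 6 (mod f). Multiplying by 6^(-1) ≡ 3 in F_17 gives a(x)^(-1) ≡ 3·(14x^2 + 2x + 5) ≡ 8x^2 + 6x + 15 (mod f). Check: (15x^2 + 16x + 10)·(8x^2 + 6x + 15) = x^4 + 14x^3 + 10x^2 + 11x + 14 ≡ 1 (mod x^3 + 10x + 7).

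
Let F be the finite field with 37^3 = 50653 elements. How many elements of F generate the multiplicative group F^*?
There are φ(50652) = 14256 primitive elements

F_q^* is cyclic of order q - 1 = 50652. A cyclic group of order m has exactly φ(m) generators. Here m = 50652 = 2^2 · 3^3 · 7 · 67, so the number of primitive elements is φ(50652) = 14256.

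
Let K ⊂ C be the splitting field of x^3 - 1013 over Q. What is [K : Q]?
[K : Q] = 6

The roots of x^3 - 1013 are ∛1013, ω∛1013, ω^2∛1013 where ω = e^(2πi/3) is a primitive cube root of unity, so K = Q(∛1013, ω). Now [Q(∛1013):Q] = 3 (since 1013 is not a perfect cube, x^3 - 1013 is irreducible) and [Q(ω):Q] = 2. Both 2 and 3 divide [K:Q], and [K:Q] ≤ 3·2 = 6, so [K:Q] = 6. (Equivalently: Q(∛1013) ⊂ R but ω ∉ R, so [K : Q(∛1013)] = 2.)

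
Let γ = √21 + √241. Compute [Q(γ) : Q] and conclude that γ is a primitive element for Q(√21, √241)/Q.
[Q(γ) : Q] = 4 (equivalently, Q(γ) = Q(√21, √241))

Obviously Q(γ) ⊆ Q(√21, √241), and [Q(√21, √241):Q] = 4 (since 21, 241 are distinct squarefree integers > 1 with 5061 not a perfect square). To show equality we compute the minimal polynomial of γ. From γ = √21 + √241: γ^2 = 21 + 2√(5061) + 241 = 262 + 2√(5061), so γ^2 - 262 = 2√(5061); squaring, (γ^2 - 262)^2 = 4·5061, i.e. γ^4 - 524γ^2 + 68644 - 20244 = 0, i.e. γ^4 - 524γ^2 + 48400 = 0. So γ is a root of x^4 - 524x^2 + 48400. This polynomial is irreducible over Q: it has no rational root (each ±√21 ± √241 is irrational), and any factorization into two quadratics over Q would force √(5061) ∈ Q (pairing opposite roots) or √21, √241 ∈ Q (other pairings), all impossible. Hence [Q(γ):Q] = 4 = [Q(√21, √241):Q], so Q(γ) = Q(√21, √241).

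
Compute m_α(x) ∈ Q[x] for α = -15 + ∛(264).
m_α(x) = x^3 + 45x^2 + 675x + 3111

Set β = α + 15 = ∛(264), so β^3 = 264. Then (α + 15)^3 - 264 = 0, i.e. α is a root of g(x) = (x + 15)^3 - 264 = x^3 + 45x^2 + 675x + 3111. Since g(x) = h(x + 15) where h(x) = x^3 - 264, and h is irreducible over Q (because 264 is not a perfect cube, so h has no rational root, and a monic cubic with no rational root is irreducible), g is also irreducible (irreducibility is preserved under the substitution x → x + 15). Hence m_α(x) = x^3 + 45x^2 + 675x + 3111.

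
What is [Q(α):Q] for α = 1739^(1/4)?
[Q(α):Q] = 4

α is a root of x^4 - 1739. By Eisenstein's criterion at the prime p = 37 (which divides the constant term 1739 but p^2 = 1369 does not, since 1739 is squarefree), x^4 - 1739 is irreducible over Q. Hence [Q(α):Q] = 4.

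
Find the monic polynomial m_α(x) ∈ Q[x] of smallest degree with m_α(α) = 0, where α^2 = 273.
m_α(x) = x^2 - 273

α satisfies α^2 - 273 = 0, so x^2 - 273 annihilates α. Since d = 273 is squarefree and ≠ 1, it is not a perfect square in Q, so x^2 - 273 has no rational root and is therefore irreducible over Q (a degree-2 polynomial over a field is irreducible iff it has no root). Hence m_α(x) = x^2 - 273.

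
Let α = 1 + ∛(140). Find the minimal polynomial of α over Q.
m_α(x) = x^3 - 3x^2 + 3x - 141

Set β = α - 1 = ∛(140), so β^3 = 140. Then (α - 1)^3 - 140 = 0, i.e. α is a root of g(x) = (x - 1)^3 - 140 = x^3 - 3x^2 + 3x - 141. Since g(x) = h(x - 1) where h(x) = x^3 - 140, and h is irreducible over Q (because 140 is not a perfect cube, so h has no rational root, and a monic cubic with no rational root is irreducible), g is also irreducible (irreducibility is preserved under the substitution x → x - 1). Hence m_α(x) = x^3 - 3x^2 + 3x - 141.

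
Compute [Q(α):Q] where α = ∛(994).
[Q(α):Q] = 3

The minimal polynomial of α is x^3 - 994, irreducible over Q since 994 is not a perfect cube (so x^3 - 994 has no rational root). Hence [Q(α):Q] = deg(m_α) = 3.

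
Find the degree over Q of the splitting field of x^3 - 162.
[K : Q] = 6

The roots of x^3 - 162 are ∛162, ω∛162, ω^2∛162 where ω = e^(2πi/3) is a primitive cube root of unity, so K = Q(∛162, ω). Now [Q(∛162):Q] = 3 (since 162 is not a perfect cube, x^3 - 162 is irreducible) and [Q(ω):Q] = 2. Both 2 and 3 divide [K:Q], and [K:Q] ≤ 3·2 = 6, so [K:Q] = 6. (Equivalently: Q(∛162) ⊂ R but ω ∉ R, so [K : Q(∛162)] = 2.)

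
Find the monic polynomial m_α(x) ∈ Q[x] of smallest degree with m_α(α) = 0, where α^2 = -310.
m_α(x) = x^2 + 310

α satisfies α^2 + 310 = 0, so x^2 + 310 annihilates α. Since d = -310 is squarefree and ≠ 1, it is not a perfect square in Q, so x^2 + 310 has no rational root and is therefore irreducible over Q (a degree-2 polynomial over a field is irreducible iff it has no root). Hence m_α(x) = x^2 + 310.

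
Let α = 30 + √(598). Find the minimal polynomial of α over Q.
m_α(x) = x^2 - 60x + 302

From α - 30 = √(598), squaring gives (α - 30)^2 = 598, i.e. α^2 - 60α + 900 = 598, so α^2 - 60α + 302 = 0. The discriminant of x^2 - 60x + 302 is (-60)^2 - 4·(302) = 3600 - 1208 = 2392, and 4·(598) is not a perfect square in Q since 598 is squarefree and ≠ 1. Hence x^2 - 60x + 302 is irreducible over Q and is the minimal polynomial of α.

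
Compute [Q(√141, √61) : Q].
[Q(√141, √61) : Q] = 4

[Q(√141):Q] = 2 (min poly x^2 - 141, irreducible since 141 is squarefree > 1). For the top step, suppose √61 ∈ Q(√141), say √61 = c + d√141 with c, d ∈ Q. Squaring: 61 = c^2 + 141d^2 + 2cd√141. Since √141 ∉ Q this forces 2cd = 0. If d = 0 then √61 = c ∈ Q, contradicting 61 squarefree > 1. If c = 0 then 61 = 141d^2, so 141·61 = (141d)^2 is a perfect square in Q — but 141·61 = 8601 is not a perfect square (since 141 and 61 are distinct squarefree integers). Contradiction. Hence √61 ∉ Q(√141), so x^2 - 61 stays irreducible over Q(√141) and [Q(√141, √61) : Q(√141)] = 2. By the tower law, [Q(√141, √61) : Q] = 2 · 2 = 4.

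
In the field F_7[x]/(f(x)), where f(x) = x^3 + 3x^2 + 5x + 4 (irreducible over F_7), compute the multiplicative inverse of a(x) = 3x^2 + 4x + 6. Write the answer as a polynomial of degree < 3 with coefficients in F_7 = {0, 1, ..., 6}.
a(x)^(-1) ≡ 3x + 5 (mod f(x))

Since f is irreducible over F_7, F_7[x]/(f) is a field and a(x) ≠ 0 has an inverse. Apply the extended Euclidean algorithm to f(x) and a(x) in F_7[x]: f(x) = (5x + 6)·a(x) + (3). The last nonzero remainder is the constant 3 = gcd(f, a) in F_7. Back-substituting through the division chain expresses 3 = s(x)·a(x) + t(x)·f(x) with s(x) ≡ 2x + 1 (mod f), so (2x + 1)·a(x) ≡ 3 (mod f). Multiplying by 3^(-1) ≡ 5 in F_7 gives a(x)^(-1) ≡ 5·(2x + 1) ≡ 3x + 5 (mod f). Check: (3x^2 + 4x + 6)·(3x + 5) = 2x^3 + 6x^2 + 3x + 2 ≡ 1 (mod x^3 + 3x^2 + 5x + 4).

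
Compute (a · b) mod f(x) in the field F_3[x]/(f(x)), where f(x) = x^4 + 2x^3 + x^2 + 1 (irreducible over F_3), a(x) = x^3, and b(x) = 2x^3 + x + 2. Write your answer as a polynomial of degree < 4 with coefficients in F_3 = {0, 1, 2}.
a · b ≡ x^3 + x + 2 (mod f(x))

Multiply in F_3[x]: a(x)·b(x) = (x^3)·(2x^3 + x + 2) = 2x^6 + x^4 + 2x^3. This has degree ≥ 4, so divide by f(x) over F_3: 2x^6 + x^4 + 2x^3 = (2x^2 + 2x + 1)·(x^4 + 2x^3 + x^2 + 1) + (x^3 + x + 2). Hence a·b ≡ x^3 + x + 2 (mod f). (F_3[x]/(f) is a field with 3^4 = 81 elements since f is irreducible of degree 4.)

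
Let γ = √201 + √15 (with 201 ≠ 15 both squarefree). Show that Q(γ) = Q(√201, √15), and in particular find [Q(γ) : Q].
[Q(γ) : Q] = 4 (equivalently, Q(γ) = Q(√201, √15))

Obviously Q(γ) ⊆ Q(√201, √15), and [Q(√201, √15):Q] = 4 (since 201, 15 are distinct squarefree integers > 1 with 3015 not a perfect square). To show equality we compute the minimal polynomial of γ. From γ = √201 + √15: γ^2 = 201 + 2√(3015) + 15 = 216 + 2√(3015), so γ^2 - 216 = 2√(3015); squaring, (γ^2 - 216)^2 = 4·3015, i.e. γ^4 - 432γ^2 + 46656 - 12060 = 0, i.e. γ^4 - 432γ^2 + 34596 = 0. So γ is a root of x^4 - 432x^2 + 34596. This polynomial is irreducible over Q: it has no rational root (each ±√201 ± √15 is irrational), and any factorization into two quadratics over Q would force √(3015) ∈ Q (pairing opposite roots) or √201, √15 ∈ Q (other pairings), all impossible. Hence [Q(γ):Q] = 4 = [Q(√201, √15):Q], so Q(γ) = Q(√201, √15).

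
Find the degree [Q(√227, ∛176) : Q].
[Q(√227, ∛176) : Q] = 6

Let L = Q(√227, ∛176). Since Q(√227) ⊂ L and [Q(√227):Q] = 2, the tower law gives 2 | [L:Q]. Likewise Q(∛176) ⊂ L with [Q(∛176):Q] = 3 (because 176 is not a perfect cube), so 3 | [L:Q]. As gcd(2,3) = 1, [L:Q] is divisible by 6. Conversely L is generated over Q by √227 and ∛176, so [L:Q] ≤ 2·3 = 6. Therefore [Q(√227, ∛176) : Q] = 6.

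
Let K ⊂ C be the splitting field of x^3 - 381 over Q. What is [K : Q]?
[K : Q] = 6

The roots of x^3 - 381 are ∛381, ω∛381, ω^2∛381 where ω = e^(2πi/3) is a primitive cube root of unity, so K = Q(∛381, ω). Now [Q(∛381):Q] = 3 (since 381 is not a perfect cube, x^3 - 381 is irreducible) and [Q(ω):Q] = 2. Both 2 and 3 divide [K:Q], and [K:Q] ≤ 3·2 = 6, so [K:Q] = 6. (Equivalently: Q(∛381) ⊂ R but ω ∉ R, so [K : Q(∛381)] = 2.)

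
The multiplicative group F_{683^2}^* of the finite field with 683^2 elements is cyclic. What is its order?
|F_{683^2}^*| = 466488

F_{683^2} has 683^2 = 466489 elements; its multiplicative group consists of all nonzero elements, so |F_{683^2}^*| = 466489 - 1 = 466488. (It is cyclic since any finite subgroup of the multiplicative group of a field is cyclic.)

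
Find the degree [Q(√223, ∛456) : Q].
[Q(√223, ∛456) : Q] = 6

Let L = Q(√223, ∛456). Since Q(√223) ⊂ L and [Q(√223):Q] = 2, the tower law gives 2 | [L:Q]. Likewise Q(∛456) ⊂ L with [Q(∛456):Q] = 3 (because 456 is not a perfect cube), so 3 | [L:Q]. As gcd(2,3) = 1, [L:Q] is divisible by 6. Conversely L is generated over Q by √223 and ∛456, so [L:Q] ≤ 2·3 = 6. Therefore [Q(√223, ∛456) : Q] = 6.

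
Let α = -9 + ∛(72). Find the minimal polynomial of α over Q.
m_α(x) = x^3 + 27x^2 + 243x + 657

Set β = α + 9 = ∛(72), so β^3 = 72. Then (α + 9)^3 - 72 = 0, i.e. α is a root of g(x) = (x + 9)^3 - 72 = x^3 + 27x^2 + 243x + 657. Since g(x) = h(x + 9) where h(x) = x^3 - 72, and h is irreducible over Q (because 72 is not a perfect cube, so h has no rational root, and a monic cubic with no rational root is irreducible), g is also irreducible (irreducibility is preserved under the substitution x → x + 9). Hence m_α(x) = x^3 + 27x^2 + 243x + 657.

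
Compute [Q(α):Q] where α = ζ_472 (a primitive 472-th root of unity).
[Q(α):Q] = 232

The minimal polynomial of ζ_472 over Q is the 472-th cyclotomic polynomial Φ_472(x), which is irreducible over Q and has degree φ(472) = 232. Hence [Q(α):Q] = φ(472) = 232.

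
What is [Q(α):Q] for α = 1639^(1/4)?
[Q(α):Q] = 4

α is a root of x^4 - 1639. By Eisenstein's criterion at the prime p = 11 (which divides the constant term 1639 but p^2 = 121 does not, since 1639 is squarefree), x^4 - 1639 is irreducible over Q. Hence [Q(α):Q] = 4.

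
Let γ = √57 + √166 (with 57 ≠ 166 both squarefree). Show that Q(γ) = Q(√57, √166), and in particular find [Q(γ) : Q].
[Q(γ) : Q] = 4 (equivalently, Q(γ) = Q(√57, √166))

Obviously Q(γ) ⊆ Q(√57, √166), and [Q(√57, √166):Q] = 4 (since 57, 166 are distinct squarefree integers > 1 with 9462 not a perfect square). To show equality we compute the minimal polynomial of γ. From γ = √57 + √166: γ^2 = 57 + 2√(9462) + 166 = 223 + 2√(9462), so γ^2 - 223 = 2√(9462); squaring, (γ^2 - 223)^2 = 4·9462, i.e. γ^4 - 446γ^2 + 49729 - 37848 = 0, i.e. γ^4 - 446γ^2 + 11881 = 0. So γ is a root of x^4 - 446x^2 + 11881. This polynomial is irreducible over Q: it has no rational root (each ±√57 ± √166 is irrational), and any factorization into two quadratics over Q would force √(9462) ∈ Q (pairing opposite roots) or √57, √166 ∈ Q (other pairings), all impossible. Hence [Q(γ):Q] = 4 = [Q(√57, √166):Q], so Q(γ) = Q(√57, √166).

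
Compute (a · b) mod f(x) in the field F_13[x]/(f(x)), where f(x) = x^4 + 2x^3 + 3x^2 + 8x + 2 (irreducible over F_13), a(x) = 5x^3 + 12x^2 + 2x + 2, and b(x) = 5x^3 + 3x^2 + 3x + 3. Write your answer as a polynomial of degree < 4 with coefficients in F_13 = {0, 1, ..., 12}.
a · b ≡ 11x^3 + 3x^2 + 6x + 4 (mod f(x))

Multiply in F_13[x]: a(x)·b(x) = (5x^3 + 12x^2 + 2x + 2)·(5x^3 + 3x^2 + 3x + 3) = 12x^6 + 10x^5 + 9x^4 + 2x^3 + 9x^2 + 12x + 6. This has degree ≥ 4, so divide by f(x) over F_13: 12x^6 + 10x^5 + 9x^4 + 2x^3 + 9x^2 + 12x + 6 = (12x^2 + 12x + 1)·(x^4 + 2x^3 + 3x^2 + 8x + 2) + (11x^3 + 3x^2 + 6x + 4). Hence a·b ≡ 11x^3 + 3x^2 + 6x + 4 (mod f). (F_13[x]/(f) is a field with 13^4 = 28561 elements since f is irreducible of degree 4.)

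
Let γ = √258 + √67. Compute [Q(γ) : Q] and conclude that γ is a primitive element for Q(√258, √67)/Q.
[Q(γ) : Q] = 4 (equivalently, Q(γ) = Q(√258, √67))

Obviously Q(γ) ⊆ Q(√258, √67), and [Q(√258, √67):Q] = 4 (since 258, 67 are distinct squarefree integers > 1 with 17286 not a perfect square). To show equality we compute the minimal polynomial of γ. From γ = √258 + √67: γ^2 = 258 + 2√(17286) + 67 = 325 + 2√(17286), so γ^2 - 325 = 2√(17286); squaring, (γ^2 - 325)^2 = 4·17286, i.e. γ^4 - 650γ^2 + 105625 - 69144 = 0, i.e. γ^4 - 650γ^2 + 36481 = 0. So γ is a root of x^4 - 650x^2 + 36481. This polynomial is irreducible over Q: it has no rational root (each ±√258 ± √67 is irrational), and any factorization into two quadratics over Q would force √(17286) ∈ Q (pairing opposite roots) or √258, √67 ∈ Q (other pairings), all impossible. Hence [Q(γ):Q] = 4 = [Q(√258, √67):Q], so Q(γ) = Q(√258, √67).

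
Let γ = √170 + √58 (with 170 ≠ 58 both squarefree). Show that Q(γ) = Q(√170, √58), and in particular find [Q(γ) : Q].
[Q(γ) : Q] = 4 (equivalently, Q(γ) = Q(√170, √58))

Obviously Q(γ) ⊆ Q(√170, √58), and [Q(√170, √58):Q] = 4 (since 170, 58 are distinct squarefree integers > 1 with 9860 not a perfect square). To show equality we compute the minimal polynomial of γ. From γ = √170 + √58: γ^2 = 170 + 2√(9860) + 58 = 228 + 2√(9860), so γ^2 - 228 = 2√(9860); squaring, (γ^2 - 228)^2 = 4·9860, i.e. γ^4 - 456γ^2 + 51984 - 39440 = 0, i.e. γ^4 - 456γ^2 + 12544 = 0. So γ is a root of x^4 - 456x^2 + 12544. This polynomial is irreducible over Q: it has no rational root (each ±√170 ± √58 is irrational), and any factorization into two quadratics over Q would force √(9860) ∈ Q (pairing opposite roots) or √170, √58 ∈ Q (other pairings), all impossible. Hence [Q(γ):Q] = 4 = [Q(√170, √58):Q], so Q(γ) = Q(√170, √58).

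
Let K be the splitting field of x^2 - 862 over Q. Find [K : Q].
[K : Q] = 2

f(x) = x^2 - 862 factors as (x - √862)(x + √862). The splitting field is K = Q(√862). Since 862 is squarefree and > 1, it is not a perfect square, so x^2 - 862 is irreducible over Q and [Q(√862) : Q] = 2. Hence [K : Q] = 2.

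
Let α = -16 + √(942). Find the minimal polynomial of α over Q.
m_α(x) = x^2 + 32x - 686

From α + 16 = √(942), squaring gives (α + 16)^2 = 942, i.e. α^2 + 32α + 256 = 942, so α^2 + 32α - 686 = 0. The discriminant of x^2 + 32x - 686 is (32)^2 - 4·(-686) = 1024 + 2744 = 3768, and 4·(942) is not a perfect square in Q since 942 is squarefree and ≠ 1. Hence x^2 + 32x - 686 is irreducible over Q and is the minimal polynomial of α.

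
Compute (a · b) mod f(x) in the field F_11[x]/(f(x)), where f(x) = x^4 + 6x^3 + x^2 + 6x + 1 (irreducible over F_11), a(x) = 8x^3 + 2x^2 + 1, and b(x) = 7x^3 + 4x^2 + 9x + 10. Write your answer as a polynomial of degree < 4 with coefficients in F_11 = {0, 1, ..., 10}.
a · b ≡ 2x^3 + 10x^2 + 6 (mod f(x))

Multiply in F_11[x]: a(x)·b(x) = (8x^3 + 2x^2 + 1)·(7x^3 + 4x^2 + 9x + 10) = x^6 + 2x^5 + 3x^4 + 6x^3 + 2x^2 + 9x + 10. This has degree ≥ 4, so divide by f(x) over F_11: x^6 + 2x^5 + 3x^4 + 6x^3 + 2x^2 + 9x + 10 = (x^2 + 7x + 4)·(x^4 + 6x^3 + x^2 + 6x + 1) + (2x^3 + 10x^2 + 6). Hence a·b ≡ 2x^3 + 10x^2 + 6 (mod f). (F_11[x]/(f) is a field with 11^4 = 14641 elements since f is irreducible of degree 4.)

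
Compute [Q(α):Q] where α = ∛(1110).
[Q(α):Q] = 3

The minimal polynomial of α is x^3 - 1110, irreducible over Q since 1110 is not a perfect cube (so x^3 - 1110 has no rational root). Hence [Q(α):Q] = deg(m_α) = 3.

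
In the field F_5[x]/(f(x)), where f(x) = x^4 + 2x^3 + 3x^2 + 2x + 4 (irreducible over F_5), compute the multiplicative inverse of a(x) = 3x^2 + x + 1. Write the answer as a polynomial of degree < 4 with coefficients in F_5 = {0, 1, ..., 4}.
a(x)^(-1) ≡ 4x^2 + 4 (mod f(x))

Since f is irreducible over F_5, F_5[x]/(f) is a field and a(x) ≠ 0 has an inverse. Apply the extended Euclidean algorithm to f(x) and a(x) in F_5[x]: f(x) = (2x^2 + 2)·a(x) + (2). The last nonzero remainder is the constant 2 = gcd(f, a) in F_5. Back-substituting through the division chain expresses 2 = s(x)·a(x) + t(x)·f(x) with s(x) ≡ 3x^2 + 3 (mod f), so (3x^2 + 3)·a(x) ≡ 2 (mod f). Multiplying by 2^(-1) ≡ 3 in F_5 gives a(x)^(-1) ≡ 3·(3x^2 + 3) ≡ 4x^2 + 4 (mod f). Check: (3x^2 + x + 1)·(4x^2 + 4) = 2x^4 + 4x^3 + x^2 + 4x + 4 ≡ 1 (mod x^4 + 2x^3 + 3x^2 + 2x + 4).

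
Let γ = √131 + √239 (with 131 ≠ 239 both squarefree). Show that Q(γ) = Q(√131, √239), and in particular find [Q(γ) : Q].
[Q(γ) : Q] = 4 (equivalently, Q(γ) = Q(√131, √239))

Obviously Q(γ) ⊆ Q(√131, √239), and [Q(√131, √239):Q] = 4 (since 131, 239 are distinct squarefree integers > 1 with 31309 not a perfect square). To show equality we compute the minimal polynomial of γ. From γ = √131 + √239: γ^2 = 131 + 2√(31309) + 239 = 370 + 2√(31309), so γ^2 - 370 = 2√(31309); squaring, (γ^2 - 370)^2 = 4·31309, i.e. γ^4 - 740γ^2 + 136900 - 125236 = 0, i.e. γ^4 - 740γ^2 + 11664 = 0. So γ is a root of x^4 - 740x^2 + 11664. This polynomial is irreducible over Q: it has no rational root (each ±√131 ± √239 is irrational), and any factorization into two quadratics over Q would force √(31309) ∈ Q (pairing opposite roots) or √131, √239 ∈ Q (other pairings), all impossible. Hence [Q(γ):Q] = 4 = [Q(√131, √239):Q], so Q(γ) = Q(√131, √239).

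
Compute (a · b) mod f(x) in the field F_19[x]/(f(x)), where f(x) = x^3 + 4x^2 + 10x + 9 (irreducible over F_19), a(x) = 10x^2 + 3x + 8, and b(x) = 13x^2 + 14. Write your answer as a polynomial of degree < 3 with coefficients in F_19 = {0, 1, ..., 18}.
a · b ≡ 13x^2 + 15x + 14 (mod f(x))

Multiply in F_19[x]: a(x)·b(x) = (10x^2 + 3x + 8)·(13x^2 + 14) = 16x^4 + x^3 + 16x^2 + 4x + 17. This has degree ≥ 3, so divide by f(x) over F_19: 16x^4 + x^3 + 16x^2 + 4x + 17 = (16x + 13)·(x^3 + 4x^2 + 10x + 9) + (13x^2 + 15x + 14). Hence a·b ≡ 13x^2 + 15x + 14 (mod f). (F_19[x]/(f) is a field with 19^3 = 6859 elements since f is irreducible of degree 3.)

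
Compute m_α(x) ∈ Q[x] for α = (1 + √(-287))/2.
m_α(x) = x^2 - x + 72

From 2α - 1 = √(-287), squaring gives (2α - 1)^2 = -287, i.e. 4α^2 - 4α + 1 = -287, so α^2 - α + (1 + 287)/4 = 0. Since -287 ≡ 1 (mod 4), (1 + 287)/4 = 72 ∈ Z. The polynomial x^2 - x + 72 has discriminant 1 - 4·(72) = -287, which is not a perfect square in Q (d = -287 is squarefree and ≠ 1), so x^2 - x + 72 is irreducible over Q. It is the minimal polynomial of α.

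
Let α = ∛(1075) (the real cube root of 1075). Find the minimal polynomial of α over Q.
m_α(x) = x^3 - 1075

α satisfies α^3 = 1075, so x^3 - 1075 annihilates α. By the rational root test, a rational root p/q (in lowest terms) of x^3 - 1075 would satisfy p^3 = 1075 q^3, forcing q = 1 and p^3 = 1075; but 1075 is not a perfect cube, contradiction. A monic cubic over Q with no rational root is irreducible (any nontrivial factorization would include a linear factor). Hence x^3 - 1075 is the minimal polynomial of α, and in particular [Q(α):Q] = 3.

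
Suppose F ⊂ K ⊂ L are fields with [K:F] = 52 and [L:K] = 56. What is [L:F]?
[L:F] = 2912

The tower law says that for any tower of field extensions F ⊂ K ⊂ L with finite degrees, [L:F] = [L:K] · [K:F]. Here this gives [L:F] = 56 · 52 = 2912.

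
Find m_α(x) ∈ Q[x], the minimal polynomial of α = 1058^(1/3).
m_α(x) = x^3 - 1058

α satisfies α^3 = 1058, so x^3 - 1058 annihilates α. By the rational root test, a rational root p/q (in lowest terms) of x^3 - 1058 would satisfy p^3 = 1058 q^3, forcing q = 1 and p^3 = 1058; but 1058 is not a perfect cube, contradiction. A monic cubic over Q with no rational root is irreducible (any nontrivial factorization would include a linear factor). Hence x^3 - 1058 is the minimal polynomial of α, and in particular [Q(α):Q] = 3.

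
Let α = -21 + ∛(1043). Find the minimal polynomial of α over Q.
m_α(x) = x^3 + 63x^2 + 1323x + 8218

Set β = α + 21 = ∛(1043), so β^3 = 1043. Then (α + 21)^3 - 1043 = 0, i.e. α is a root of g(x) = (x + 21)^3 - 1043 = x^3 + 63x^2 + 1323x + 8218. Since g(x) = h(x + 21) where h(x) = x^3 - 1043, and h is irreducible over Q (because 1043 is not a perfect cube, so h has no rational root, and a monic cubic with no rational root is irreducible), g is also irreducible (irreducibility is preserved under the substitution x → x + 21). Hence m_α(x) = x^3 + 63x^2 + 1323x + 8218.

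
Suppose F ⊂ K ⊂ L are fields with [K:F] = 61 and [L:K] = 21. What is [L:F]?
[L:F] = 1281

The tower law says that for any tower of field extensions F ⊂ K ⊂ L with finite degrees, [L:F] = [L:K] · [K:F]. Here this gives [L:F] = 21 · 61 = 1281.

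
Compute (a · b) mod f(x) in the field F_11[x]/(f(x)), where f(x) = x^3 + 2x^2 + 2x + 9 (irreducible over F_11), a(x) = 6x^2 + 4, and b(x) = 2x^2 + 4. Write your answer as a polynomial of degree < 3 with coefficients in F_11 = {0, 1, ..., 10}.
a · b ≡ x^2 + 6x + 1 (mod f(x))

Multiply in F_11[x]: a(x)·b(x) = (6x^2 + 4)·(2x^2 + 4) = x^4 + 10x^2 + 5. This has degree ≥ 3, so divide by f(x) over F_11: x^4 + 10x^2 + 5 = (x + 9)·(x^3 + 2x^2 + 2x + 9) + (x^2 + 6x + 1). Hence a·b ≡ x^2 + 6x + 1 (mod f). (F_11[x]/(f) is a field with 11^3 = 1331 elements since f is irreducible of degree 3.)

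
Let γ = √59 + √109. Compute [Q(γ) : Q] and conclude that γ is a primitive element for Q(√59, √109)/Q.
[Q(γ) : Q] = 4 (equivalently, Q(γ) = Q(√59, √109))

Obviously Q(γ) ⊆ Q(√59, √109), and [Q(√59, √109):Q] = 4 (since 59, 109 are distinct squarefree integers > 1 with 6431 not a perfect square). To show equality we compute the minimal polynomial of γ. From γ = √59 + √109: γ^2 = 59 + 2√(6431) + 109 = 168 + 2√(6431), so γ^2 - 168 = 2√(6431); squaring, (γ^2 - 168)^2 = 4·6431, i.e. γ^4 - 336γ^2 + 28224 - 25724 = 0, i.e. γ^4 - 336γ^2 + 2500 = 0. So γ is a root of x^4 - 336x^2 + 2500. This polynomial is irreducible over Q: it has no rational root (each ±√59 ± √109 is irrational), and any factorization into two quadratics over Q would force √(6431) ∈ Q (pairing opposite roots) or √59, √109 ∈ Q (other pairings), all impossible. Hence [Q(γ):Q] = 4 = [Q(√59, √109):Q], so Q(γ) = Q(√59, √109).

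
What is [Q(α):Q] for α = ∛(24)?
[Q(α):Q] = 3

The minimal polynomial of α is x^3 - 24, irreducible over Q since 24 is not a perfect cube (so x^3 - 24 has no rational root). Hence [Q(α):Q] = deg(m_α) = 3.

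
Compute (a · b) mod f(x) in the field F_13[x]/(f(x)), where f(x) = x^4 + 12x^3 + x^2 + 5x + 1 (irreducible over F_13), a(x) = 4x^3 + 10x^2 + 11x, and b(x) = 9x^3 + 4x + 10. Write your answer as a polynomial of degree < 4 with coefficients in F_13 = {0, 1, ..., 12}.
a · b ≡ 5x^3 + x^2 + 12x + 3 (mod f(x))

Multiply in F_13[x]: a(x)·b(x) = (4x^3 + 10x^2 + 11x)·(9x^3 + 4x + 10) = 10x^6 + 12x^5 + 11x^4 + 2x^3 + x^2 + 6x. This has degree ≥ 4, so divide by f(x) over F_13: 10x^6 + 12x^5 + 11x^4 + 2x^3 + x^2 + 6x = (10x^2 + 9x + 10)·(x^4 + 12x^3 + x^2 + 5x + 1) + (5x^3 + x^2 + 12x + 3). Hence a·b ≡ 5x^3 + x^2 + 12x + 3 (mod f). (F_13[x]/(f) is a field with 13^4 = 28561 elements since f is irreducible of degree 4.)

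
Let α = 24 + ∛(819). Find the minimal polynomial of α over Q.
m_α(x) = x^3 - 72x^2 + 1728x - 14643

Set β = α - 24 = ∛(819), so β^3 = 819. Then (α - 24)^3 - 819 = 0, i.e. α is a root of g(x) = (x - 24)^3 - 819 = x^3 - 72x^2 + 1728x - 14643. Since g(x) = h(x - 24) where h(x) = x^3 - 819, and h is irreducible over Q (because 819 is not a perfect cube, so h has no rational root, and a monic cubic with no rational root is irreducible), g is also irreducible (irreducibility is preserved under the substitution x → x - 24). Hence m_α(x) = x^3 - 72x^2 + 1728x - 14643.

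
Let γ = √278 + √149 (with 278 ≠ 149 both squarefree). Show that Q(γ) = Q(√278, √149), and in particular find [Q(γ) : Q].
[Q(γ) : Q] = 4 (equivalently, Q(γ) = Q(√278, √149))

Obviously Q(γ) ⊆ Q(√278, √149), and [Q(√278, √149):Q] = 4 (since 278, 149 are distinct squarefree integers > 1 with 41422 not a perfect square). To show equality we compute the minimal polynomial of γ. From γ = √278 + √149: γ^2 = 278 + 2√(41422) + 149 = 427 + 2√(41422), so γ^2 - 427 = 2√(41422); squaring, (γ^2 - 427)^2 = 4·41422, i.e. γ^4 - 854γ^2 + 182329 - 165688 = 0, i.e. γ^4 - 854γ^2 + 16641 = 0. So γ is a root of x^4 - 854x^2 + 16641. This polynomial is irreducible over Q: it has no rational root (each ±√278 ± √149 is irrational), and any factorization into two quadratics over Q would force √(41422) ∈ Q (pairing opposite roots) or √278, √149 ∈ Q (other pairings), all impossible. Hence [Q(γ):Q] = 4 = [Q(√278, √149):Q], so Q(γ) = Q(√278, √149).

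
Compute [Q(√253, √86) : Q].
[Q(√253, √86) : Q] = 4

[Q(√253):Q] = 2 (min poly x^2 - 253, irreducible since 253 is squarefree > 1). For the top step, suppose √86 ∈ Q(√253), say √86 = c + d√253 with c, d ∈ Q. Squaring: 86 = c^2 + 253d^2 + 2cd√253. Since √253 ∉ Q this forces 2cd = 0. If d = 0 then √86 = c ∈ Q, contradicting 86 squarefree > 1. If c = 0 then 86 = 253d^2, so 253·86 = (253d)^2 is a perfect square in Q — but 253·86 = 21758 is not a perfect square (since 253 and 86 are distinct squarefree integers). Contradiction. Hence √86 ∉ Q(√253), so x^2 - 86 stays irreducible over Q(√253) and [Q(√253, √86) : Q(√253)] = 2. By the tower law, [Q(√253, √86) : Q] = 2 · 2 = 4.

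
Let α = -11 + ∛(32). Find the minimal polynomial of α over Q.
m_α(x) = x^3 + 33x^2 + 363x + 1299

Set β = α + 11 = ∛(32), so β^3 = 32. Then (α + 11)^3 - 32 = 0, i.e. α is a root of g(x) = (x + 11)^3 - 32 = x^3 + 33x^2 + 363x + 1299. Since g(x) = h(x + 11) where h(x) = x^3 - 32, and h is irreducible over Q (because 32 is not a perfect cube, so h has no rational root, and a monic cubic with no rational root is irreducible), g is also irreducible (irreducibility is preserved under the substitution x → x + 11). Hence m_α(x) = x^3 + 33x^2 + 363x + 1299.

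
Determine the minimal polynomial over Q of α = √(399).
m_α(x) = x^2 - 399

α satisfies α^2 - 399 = 0, so x^2 - 399 annihilates α. Since d = 399 is squarefree and ≠ 1, it is not a perfect square in Q, so x^2 - 399 has no rational root and is therefore irreducible over Q (a degree-2 polynomial over a field is irreducible iff it has no root). Hence m_α(x) = x^2 - 399.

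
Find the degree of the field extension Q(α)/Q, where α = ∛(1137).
[Q(α):Q] = 3

The minimal polynomial of α is x^3 - 1137, irreducible over Q since 1137 is not a perfect cube (so x^3 - 1137 has no rational root). Hence [Q(α):Q] = deg(m_α) = 3.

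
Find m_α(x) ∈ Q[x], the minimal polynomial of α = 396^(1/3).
m_α(x) = x^3 - 396

α satisfies α^3 = 396, so x^3 - 396 annihilates α. By the rational root test, a rational root p/q (in lowest terms) of x^3 - 396 would satisfy p^3 = 396 q^3, forcing q = 1 and p^3 = 396; but 396 is not a perfect cube, contradiction. A monic cubic over Q with no rational root is irreducible (any nontrivial factorization would include a linear factor). Hence x^3 - 396 is the minimal polynomial of α, and in particular [Q(α):Q] = 3.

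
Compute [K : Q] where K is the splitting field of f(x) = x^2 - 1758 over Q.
[K : Q] = 2

f(x) = x^2 - 1758 factors as (x - √1758)(x + √1758). The splitting field is K = Q(√1758). Since 1758 is squarefree and > 1, it is not a perfect square, so x^2 - 1758 is irreducible over Q and [Q(√1758) : Q] = 2. Hence [K : Q] = 2.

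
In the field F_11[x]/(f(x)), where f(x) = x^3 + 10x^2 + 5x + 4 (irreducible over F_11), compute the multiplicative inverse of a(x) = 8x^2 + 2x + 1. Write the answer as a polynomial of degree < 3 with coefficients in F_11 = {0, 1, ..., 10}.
a(x)^(-1) ≡ 3x^2 + 5x + 6 (mod f(x))

Since f is irreducible over F_11, F_11[x]/(f) is a field and a(x) ≠ 0 has an inverse. Apply the extended Euclidean algorithm to f(x) and a(x) in F_11[x]: f(x) = (7x + 5)·a(x) + (10x + 10);  a(x) = (3x + 6)·(10x + 10) + (7). The last nonzero remainder is the constant 7 = gcd(f, a) in F_11. Back-substituting through the division chain expresses 7 = s(x)·a(x) + t(x)·f(x) with s(x) ≡ 10x^2 + 2x + 9 (mod f), so (10x^2 + 2x + 9)·a(x) ≡ 7 (mod f). Multiplying by 7^(-1) ≡ 8 in F_11 gives a(x)^(-1) ≡ 8·(10x^2 + 2x + 9) ≡ 3x^2 + 5x + 6 (mod f). Check: (8x^2 + 2x + 1)·(3x^2 + 5x + 6) = 2x^4 + 2x^3 + 6x^2 + 6x + 6 ≡ 1 (mod x^3 + 10x^2 + 5x + 4).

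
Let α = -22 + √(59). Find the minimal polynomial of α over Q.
m_α(x) = x^2 + 44x + 425

From α + 22 = √(59), squaring gives (α + 22)^2 = 59, i.e. α^2 + 44α + 484 = 59, so α^2 + 44α + 425 = 0. The discriminant of x^2 + 44x + 425 is (44)^2 - 4·(425) = 1936 - 1700 = 236, and 4·(59) is not a perfect square in Q since 59 is squarefree and ≠ 1. Hence x^2 + 44x + 425 is irreducible over Q and is the minimal polynomial of α.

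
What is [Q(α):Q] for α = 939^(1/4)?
[Q(α):Q] = 4

α is a root of x^4 - 939. By Eisenstein's criterion at the prime p = 3 (which divides the constant term 939 but p^2 = 9 does not, since 939 is squarefree), x^4 - 939 is irreducible over Q. Hence [Q(α):Q] = 4.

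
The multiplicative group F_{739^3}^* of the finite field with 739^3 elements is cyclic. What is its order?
|F_{739^3}^*| = 403583418

F_{739^3} has 739^3 = 403583419 elements; its multiplicative group consists of all nonzero elements, so |F_{739^3}^*| = 403583419 - 1 = 403583418. (It is cyclic since any finite subgroup of the multiplicative group of a field is cyclic.)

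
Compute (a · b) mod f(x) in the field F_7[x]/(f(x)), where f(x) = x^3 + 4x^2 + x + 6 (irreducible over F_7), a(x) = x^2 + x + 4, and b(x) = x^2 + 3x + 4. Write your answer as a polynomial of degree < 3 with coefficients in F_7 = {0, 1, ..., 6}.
a · b ≡ 3x^2 + 3x + 2 (mod f(x))

Multiply in F_7[x]: a(x)·b(x) = (x^2 + x + 4)·(x^2 + 3x + 4) = x^4 + 4x^3 + 4x^2 + 2x + 2. This has degree ≥ 3, so divide by f(x) over F_7: x^4 + 4x^3 + 4x^2 + 2x + 2 = (x)·(x^3 + 4x^2 + x + 6) + (3x^2 + 3x + 2). Hence a·b ≡ 3x^2 + 3x + 2 (mod f). (F_7[x]/(f) is a field with 7^3 = 343 elements since f is irreducible of degree 3.)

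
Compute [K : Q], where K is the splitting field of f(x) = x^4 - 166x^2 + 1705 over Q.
[K : Q] = 4

Solving the quadratic in x^2: x^2 = (166 ± √(166^2 - 4·1705))/2 = (166 ± √20736)/2 = (166 ± 144)/2, giving x^2 = 11 or x^2 = 155. So f(x) = (x^2 - 11)(x^2 - 155) and the roots of f are ±√11, ±√155. Hence the splitting field is K = Q(√11, √155). Since 11 and 155 are distinct squarefree integers > 1, their product 1705 is not a perfect square, so √155 ∉ Q(√11). By the tower law [K:Q] = [Q(√11,√155):Q(√11)] · [Q(√11):Q] = 2 · 2 = 4.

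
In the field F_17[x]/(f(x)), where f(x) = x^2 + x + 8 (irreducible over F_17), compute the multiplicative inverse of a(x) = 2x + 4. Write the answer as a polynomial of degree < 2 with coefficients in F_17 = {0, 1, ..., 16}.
a(x)^(-1) ≡ 11x + 6 (mod f(x))

Since f is irreducible over F_17, F_17[x]/(f) is a field and a(x) ≠ 0 has an inverse. Apply the extended Euclidean algorithm to f(x) and a(x) in F_17[x]: f(x) = (9x + 8)·a(x) + (10). The last nonzero remainder is the constant 10 = gcd(f, a) in F_17. Back-substituting through the division chain expresses 10 = s(x)·a(x) + t(x)·f(x) with s(x) ≡ 8x + 9 (mod f), so (8x + 9)·a(x) ≡ 10 (mod f). Multiplying by 10^(-1) ≡ 12 in F_17 gives a(x)^(-1) ≡ 12·(8x + 9) ≡ 11x + 6 (mod f). Check: (2x + 4)·(11x + 6) = 5x^2 + 5x + 7 ≡ 1 (mod x^2 + x + 8).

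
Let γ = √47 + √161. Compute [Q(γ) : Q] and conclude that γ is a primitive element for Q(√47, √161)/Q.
[Q(γ) : Q] = 4 (equivalently, Q(γ) = Q(√47, √161))

Obviously Q(γ) ⊆ Q(√47, √161), and [Q(√47, √161):Q] = 4 (since 47, 161 are distinct squarefree integers > 1 with 7567 not a perfect square). To show equality we compute the minimal polynomial of γ. From γ = √47 + √161: γ^2 = 47 + 2√(7567) + 161 = 208 + 2√(7567), so γ^2 - 208 = 2√(7567); squaring, (γ^2 - 208)^2 = 4·7567, i.e. γ^4 - 416γ^2 + 43264 - 30268 = 0, i.e. γ^4 - 416γ^2 + 12996 = 0. So γ is a root of x^4 - 416x^2 + 12996. This polynomial is irreducible over Q: it has no rational root (each ±√47 ± √161 is irrational), and any factorization into two quadratics over Q would force √(7567) ∈ Q (pairing opposite roots) or √47, √161 ∈ Q (other pairings), all impossible. Hence [Q(γ):Q] = 4 = [Q(√47, √161):Q], so Q(γ) = Q(√47, √161).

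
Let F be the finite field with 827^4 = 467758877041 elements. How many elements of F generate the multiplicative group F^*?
There are φ(467758877040) = 92783370240 primitive elements

F_q^* is cyclic of order q - 1 = 467758877040. A cyclic group of order m has exactly φ(m) generators. Here m = 467758877040 = 2^4 · 3^2 · 5 · 7 · 13 · 23 · 59 · 5261, so the number of primitive elements is φ(467758877040) = 92783370240.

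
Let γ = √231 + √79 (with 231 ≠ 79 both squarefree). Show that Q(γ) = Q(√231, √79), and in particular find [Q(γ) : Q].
[Q(γ) : Q] = 4 (equivalently, Q(γ) = Q(√231, √79))

Obviously Q(γ) ⊆ Q(√231, √79), and [Q(√231, √79):Q] = 4 (since 231, 79 are distinct squarefree integers > 1 with 18249 not a perfect square). To show equality we compute the minimal polynomial of γ. From γ = √231 + √79: γ^2 = 231 + 2√(18249) + 79 = 310 + 2√(18249), so γ^2 - 310 = 2√(18249); squaring, (γ^2 - 310)^2 = 4·18249, i.e. γ^4 - 620γ^2 + 96100 - 72996 = 0, i.e. γ^4 - 620γ^2 + 23104 = 0. So γ is a root of x^4 - 620x^2 + 23104. This polynomial is irreducible over Q: it has no rational root (each ±√231 ± √79 is irrational), and any factorization into two quadratics over Q would force √(18249) ∈ Q (pairing opposite roots) or √231, √79 ∈ Q (other pairings), all impossible. Hence [Q(γ):Q] = 4 = [Q(√231, √79):Q], so Q(γ) = Q(√231, √79).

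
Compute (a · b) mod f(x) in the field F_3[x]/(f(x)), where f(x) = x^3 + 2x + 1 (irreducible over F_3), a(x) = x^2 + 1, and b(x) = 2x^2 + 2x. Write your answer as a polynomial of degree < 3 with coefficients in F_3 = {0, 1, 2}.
a · b ≡ x^2 + 2x + 1 (mod f(x))

Multiply in F_3[x]: a(x)·b(x) = (x^2 + 1)·(2x^2 + 2x) = 2x^4 + 2x^3 + 2x^2 + 2x. This has degree ≥ 3, so divide by f(x) over F_3: 2x^4 + 2x^3 + 2x^2 + 2x = (2x + 2)·(x^3 + 2x + 1) + (x^2 + 2x + 1). Hence a·b ≡ x^2 + 2x + 1 (mod f). (F_3[x]/(f) is a field with 3^3 = 27 elements since f is irreducible of degree 3.)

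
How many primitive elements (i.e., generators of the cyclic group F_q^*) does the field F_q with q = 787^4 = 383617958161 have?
There are φ(383617958160) = 100191436800 primitive elements

F_q^* is cyclic of order q - 1 = 383617958160. A cyclic group of order m has exactly φ(m) generators. Here m = 383617958160 = 2^4 · 3 · 5 · 131 · 197 · 241 · 257, so the number of primitive elements is φ(383617958160) = 100191436800.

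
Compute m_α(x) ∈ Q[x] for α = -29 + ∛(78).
m_α(x) = x^3 + 87x^2 + 2523x + 24311

Set β = α + 29 = ∛(78), so β^3 = 78. Then (α + 29)^3 - 78 = 0, i.e. α is a root of g(x) = (x + 29)^3 - 78 = x^3 + 87x^2 + 2523x + 24311. Since g(x) = h(x + 29) where h(x) = x^3 - 78, and h is irreducible over Q (because 78 is not a perfect cube, so h has no rational root, and a monic cubic with no rational root is irreducible), g is also irreducible (irreducibility is preserved under the substitution x → x + 29). Hence m_α(x) = x^3 + 87x^2 + 2523x + 24311.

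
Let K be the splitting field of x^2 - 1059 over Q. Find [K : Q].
[K : Q] = 2

f(x) = x^2 - 1059 factors as (x - √1059)(x + √1059). The splitting field is K = Q(√1059). Since 1059 is squarefree and > 1, it is not a perfect square, so x^2 - 1059 is irreducible over Q and [Q(√1059) : Q] = 2. Hence [K : Q] = 2.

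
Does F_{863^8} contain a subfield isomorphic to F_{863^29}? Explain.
No: F_{863^29} is not a subfield of F_{863^8}

F_{p^m} embeds in F_{p^n} iff m | n. Here 29 ∤ 8 (since 8 = 0·29 + 8 with remainder 8 ≠ 0), so F_{863^29} is not a subfield of F_{863^8}. Equivalently: if it were, the tower law would give 29 = [F_{863^29}:F_863] dividing [F_{863^8}:F_863] = 8, contradiction.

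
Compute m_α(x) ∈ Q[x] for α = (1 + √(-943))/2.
m_α(x) = x^2 - x + 236

From 2α - 1 = √(-943), squaring gives (2α - 1)^2 = -943, i.e. 4α^2 - 4α + 1 = -943, so α^2 - α + (1 + 943)/4 = 0. Since -943 ≡ 1 (mod 4), (1 + 943)/4 = 236 ∈ Z. The polynomial x^2 - x + 236 has discriminant 1 - 4·(236) = -943, which is not a perfect square in Q (d = -943 is squarefree and ≠ 1), so x^2 - x + 236 is irreducible over Q. It is the minimal polynomial of α.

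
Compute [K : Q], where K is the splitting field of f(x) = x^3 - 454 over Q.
[K : Q] = 6

The roots of x^3 - 454 are ∛454, ω∛454, ω^2∛454 where ω = e^(2πi/3) is a primitive cube root of unity, so K = Q(∛454, ω). Now [Q(∛454):Q] = 3 (since 454 is not a perfect cube, x^3 - 454 is irreducible) and [Q(ω):Q] = 2. Both 2 and 3 divide [K:Q], and [K:Q] ≤ 3·2 = 6, so [K:Q] = 6. (Equivalently: Q(∛454) ⊂ R but ω ∉ R, so [K : Q(∛454)] = 2.)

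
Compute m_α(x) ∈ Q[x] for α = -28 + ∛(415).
m_α(x) = x^3 + 84x^2 + 2352x + 21537

Set β = α + 28 = ∛(415), so β^3 = 415. Then (α + 28)^3 - 415 = 0, i.e. α is a root of g(x) = (x + 28)^3 - 415 = x^3 + 84x^2 + 2352x + 21537. Since g(x) = h(x + 28) where h(x) = x^3 - 415, and h is irreducible over Q (because 415 is not a perfect cube, so h has no rational root, and a monic cubic with no rational root is irreducible), g is also irreducible (irreducibility is preserved under the substitution x → x + 28). Hence m_α(x) = x^3 + 84x^2 + 2352x + 21537.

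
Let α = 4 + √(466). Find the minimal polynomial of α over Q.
m_α(x) = x^2 - 8x - 450

From α - 4 = √(466), squaring gives (α - 4)^2 = 466, i.e. α^2 - 8α + 16 = 466, so α^2 - 8α - 450 = 0. The discriminant of x^2 - 8x - 450 is (-8)^2 - 4·(-450) = 64 + 1800 = 1864, and 4·(466) is not a perfect square in Q since 466 is squarefree and ≠ 1. Hence x^2 - 8x - 450 is irreducible over Q and is the minimal polynomial of α.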